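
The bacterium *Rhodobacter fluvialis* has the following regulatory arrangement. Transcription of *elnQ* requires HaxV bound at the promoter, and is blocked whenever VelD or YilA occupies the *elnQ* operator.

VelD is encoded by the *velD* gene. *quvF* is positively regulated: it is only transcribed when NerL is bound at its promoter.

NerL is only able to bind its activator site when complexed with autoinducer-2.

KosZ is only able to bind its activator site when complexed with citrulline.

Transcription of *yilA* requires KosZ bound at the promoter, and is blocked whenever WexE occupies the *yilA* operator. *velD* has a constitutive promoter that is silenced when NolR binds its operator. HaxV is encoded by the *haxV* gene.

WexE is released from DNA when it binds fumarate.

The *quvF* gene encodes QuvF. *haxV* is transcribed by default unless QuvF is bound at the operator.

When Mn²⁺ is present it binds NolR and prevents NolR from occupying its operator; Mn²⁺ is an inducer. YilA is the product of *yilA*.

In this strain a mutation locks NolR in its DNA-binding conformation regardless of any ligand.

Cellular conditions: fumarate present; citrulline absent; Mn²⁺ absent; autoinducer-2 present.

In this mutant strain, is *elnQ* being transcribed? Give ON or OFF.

OFF

Autoinducer-2 is present, so NerL is active.
No repressor is bound and NerL is active, so *quvF* is transcribed.
So QuvF is produced and active.
With repressor QuvF bound, *haxV* is not transcribed.
So HaxV is not produced.
NolR is constitutively active in this strain.
With repressor NolR bound, *velD* is not transcribed.
So VelD is not produced.
Citrulline is absent, so KosZ is inactive.
Fumarate is present, so WexE is inactive.
Required activator KosZ is absent, so *yilA* is not transcribed.
So YilA is not produced.
Required activator HaxV is absent, so *elnQ* is not transcribed.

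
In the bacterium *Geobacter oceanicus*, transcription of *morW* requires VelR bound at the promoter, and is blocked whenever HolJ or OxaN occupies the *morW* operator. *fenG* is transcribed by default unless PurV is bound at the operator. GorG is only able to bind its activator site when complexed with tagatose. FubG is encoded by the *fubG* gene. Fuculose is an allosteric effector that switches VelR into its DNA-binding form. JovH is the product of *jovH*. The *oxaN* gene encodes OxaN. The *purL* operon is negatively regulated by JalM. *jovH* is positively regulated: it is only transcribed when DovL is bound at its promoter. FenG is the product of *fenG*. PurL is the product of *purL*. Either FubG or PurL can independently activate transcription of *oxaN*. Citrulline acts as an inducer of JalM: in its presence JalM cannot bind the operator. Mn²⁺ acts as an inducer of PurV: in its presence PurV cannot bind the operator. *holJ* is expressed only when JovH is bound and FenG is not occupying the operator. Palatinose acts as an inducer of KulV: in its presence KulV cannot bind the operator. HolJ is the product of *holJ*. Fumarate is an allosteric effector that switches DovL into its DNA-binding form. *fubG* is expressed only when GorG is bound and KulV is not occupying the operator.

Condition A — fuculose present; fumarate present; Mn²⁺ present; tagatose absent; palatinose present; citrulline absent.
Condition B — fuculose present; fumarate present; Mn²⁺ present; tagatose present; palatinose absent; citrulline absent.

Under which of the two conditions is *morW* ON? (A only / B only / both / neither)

both

Condition A:
Fuculose is present, so VelR is active.
Fumarate is present, so DovL is active.
No repressor is bound and DovL is active, so *jovH* is transcribed.
So JovH is produced and active.
Mn²⁺ is present, so PurV is inactive.
With no repressor bound, *fenG* is transcribed.
So FenG is produced and active.
With repressor FenG bound, *holJ* is not transcribed.
So HolJ is not produced.
Tagatose is absent, so GorG is inactive.
Palatinose is present, so KulV is inactive.
Required activator GorG is absent, so *fubG* is not transcribed.
So FubG is not produced.
Citrulline is absent, so JalM is active.
With repressor JalM bound, *purL* is not transcribed.
So PurL is not produced.
No activator is available at the *oxaN* promoter, so *oxaN* is not transcribed.
So OxaN is not produced.
No repressor is bound and VelR is active, so *morW* is transcribed.
→ *morW* is ON in A.
Condition B:
Fuculose is present, so VelR is active.
Fumarate is present, so DovL is active.
No repressor is bound and DovL is active, so *jovH* is transcribed.
So JovH is produced and active.
Mn²⁺ is present, so PurV is inactive.
With no repressor bound, *fenG* is transcribed.
So FenG is produced and active.
With repressor FenG bound, *holJ* is not transcribed.
So HolJ is not produced.
Tagatose is present, so GorG is active.
Palatinose is absent, so KulV is active.
With repressor KulV bound, *fubG* is not transcribed.
So FubG is not produced.
Citrulline is absent, so JalM is active.
With repressor JalM bound, *purL* is not transcribed.
So PurL is not produced.
No activator is available at the *oxaN* promoter, so *oxaN* is not transcribed.
So OxaN is not produced.
No repressor is bound and VelR is active, so *morW* is transcribed.
→ *morW* is ON in B.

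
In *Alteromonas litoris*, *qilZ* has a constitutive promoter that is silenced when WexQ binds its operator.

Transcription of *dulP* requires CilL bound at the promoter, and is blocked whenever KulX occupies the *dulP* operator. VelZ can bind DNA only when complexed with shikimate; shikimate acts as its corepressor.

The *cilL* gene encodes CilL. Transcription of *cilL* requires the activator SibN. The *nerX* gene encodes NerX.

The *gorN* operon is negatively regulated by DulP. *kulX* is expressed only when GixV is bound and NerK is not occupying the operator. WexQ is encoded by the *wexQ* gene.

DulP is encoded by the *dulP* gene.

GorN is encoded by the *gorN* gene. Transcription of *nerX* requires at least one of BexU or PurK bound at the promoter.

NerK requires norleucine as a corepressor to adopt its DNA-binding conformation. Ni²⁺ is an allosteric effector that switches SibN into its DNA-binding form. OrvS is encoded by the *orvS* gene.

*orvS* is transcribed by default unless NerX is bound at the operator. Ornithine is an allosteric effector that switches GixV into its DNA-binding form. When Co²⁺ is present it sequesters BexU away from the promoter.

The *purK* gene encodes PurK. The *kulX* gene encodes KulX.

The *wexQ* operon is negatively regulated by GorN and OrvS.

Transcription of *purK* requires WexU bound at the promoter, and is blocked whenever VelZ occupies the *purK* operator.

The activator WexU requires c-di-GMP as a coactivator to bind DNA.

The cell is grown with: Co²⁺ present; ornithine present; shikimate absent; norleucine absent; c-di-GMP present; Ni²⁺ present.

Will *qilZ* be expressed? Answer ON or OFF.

ON

Norleucine is absent, so NerK is inactive.
Ornithine is present, so GixV is active.
No repressor is bound and GixV is active, so *kulX* is transcribed.
So KulX is produced and active.
Ni²⁺ is present, so SibN is active.
No repressor is bound and SibN is active, so *cilL* is transcribed.
So CilL is produced and active.
With repressor KulX bound, *dulP* is not transcribed.
So DulP is not produced.
With no repressor bound, *gorN* is transcribed.
So GorN is produced and active.
Co²⁺ is present, so BexU is inactive.
c-di-GMP is present, so WexU is active.
Shikimate is absent, so VelZ is inactive.
No repressor is bound and WexU is active, so *purK* is transcribed.
So PurK is produced and active.
Activator PurK is present, so *nerX* is transcribed.
So NerX is produced and active.
With repressor NerX bound, *orvS* is not transcribed.
So OrvS is not produced.
With repressor GorN bound, *wexQ* is not transcribed.
So WexQ is not produced.
With no repressor bound, *qilZ* is transcribed.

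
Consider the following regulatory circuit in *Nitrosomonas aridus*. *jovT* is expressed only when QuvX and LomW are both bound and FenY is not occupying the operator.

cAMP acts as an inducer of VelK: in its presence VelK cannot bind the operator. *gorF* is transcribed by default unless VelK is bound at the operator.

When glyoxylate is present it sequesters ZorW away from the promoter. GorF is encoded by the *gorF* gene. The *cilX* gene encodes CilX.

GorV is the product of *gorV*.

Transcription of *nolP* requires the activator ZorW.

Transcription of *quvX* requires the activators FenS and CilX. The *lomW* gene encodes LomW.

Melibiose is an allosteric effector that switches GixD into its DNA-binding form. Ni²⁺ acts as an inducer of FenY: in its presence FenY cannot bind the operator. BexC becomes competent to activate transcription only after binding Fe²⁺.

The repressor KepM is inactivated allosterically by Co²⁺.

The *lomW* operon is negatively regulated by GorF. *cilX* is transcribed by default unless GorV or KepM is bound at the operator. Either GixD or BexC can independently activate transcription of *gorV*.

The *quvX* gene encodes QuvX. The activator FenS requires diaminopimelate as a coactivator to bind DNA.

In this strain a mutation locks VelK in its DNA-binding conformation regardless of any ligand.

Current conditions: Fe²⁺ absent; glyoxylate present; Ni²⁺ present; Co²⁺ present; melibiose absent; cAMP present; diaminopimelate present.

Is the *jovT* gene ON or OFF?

Diaminopimelate is present, so FenS is active.
Melibiose is absent, so GixD is inactive.
Fe²⁺ is absent, so BexC is inactive.
No activator is available at the *gorV* promoter, so *gorV* is not transcribed.
So GorV is not produced.
Co²⁺ is present, so KepM is inactive.
With no repressor bound, *cilX* is transcribed.
So CilX is produced and active.
No repressor is bound and FenS and CilX are active, so *quvX* is transcribed.
So QuvX is produced and active.
Ni²⁺ is present, so FenY is inactive.
VelK is constitutively active in this strain.
With repressor VelK bound, *gorF* is not transcribed.
So GorF is not produced.
With no repressor bound, *lomW* is transcribed.
So LomW is produced and active.
No repressor is bound and QuvX and LomW are active, so *jovT* is transcribed.

ON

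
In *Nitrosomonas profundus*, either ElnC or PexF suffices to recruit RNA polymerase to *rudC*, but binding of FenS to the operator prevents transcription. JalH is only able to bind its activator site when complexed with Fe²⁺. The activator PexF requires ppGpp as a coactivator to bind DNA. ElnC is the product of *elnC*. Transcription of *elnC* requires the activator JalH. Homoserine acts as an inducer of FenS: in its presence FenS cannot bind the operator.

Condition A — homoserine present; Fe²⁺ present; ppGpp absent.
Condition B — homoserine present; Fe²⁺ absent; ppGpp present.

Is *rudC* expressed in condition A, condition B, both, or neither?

Condition A:
Homoserine is present, so FenS is inactive.
Fe²⁺ is present, so JalH is active.
No repressor is bound and JalH is active, so *elnC* is transcribed.
So ElnC is produced and active.
ppGpp is absent, so PexF is inactive.
Activator ElnC is present, so *rudC* is transcribed.
→ *rudC* is ON in A.
Condition B:
Homoserine is present, so FenS is inactive.
Fe²⁺ is absent, so JalH is inactive.
Required activator JalH is absent, so *elnC* is not transcribed.
So ElnC is not produced.
ppGpp is present, so PexF is active.
Activator PexF is present, so *rudC* is transcribed.
→ *rudC* is ON in B.

both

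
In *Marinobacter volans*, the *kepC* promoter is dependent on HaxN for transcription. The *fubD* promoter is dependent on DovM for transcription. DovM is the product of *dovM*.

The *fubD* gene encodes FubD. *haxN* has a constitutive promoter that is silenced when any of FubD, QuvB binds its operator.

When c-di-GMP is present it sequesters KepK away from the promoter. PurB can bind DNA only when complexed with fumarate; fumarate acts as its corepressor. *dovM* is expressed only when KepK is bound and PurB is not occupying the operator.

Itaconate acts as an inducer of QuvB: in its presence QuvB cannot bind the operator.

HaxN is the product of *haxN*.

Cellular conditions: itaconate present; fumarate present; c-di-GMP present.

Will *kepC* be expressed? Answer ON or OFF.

ON

Fumarate is present, so PurB is active.
c-di-GMP is present, so KepK is inactive.
With repressor PurB bound, *dovM* is not transcribed.
So DovM is not produced.
Required activator DovM is absent, so *fubD* is not transcribed.
So FubD is not produced.
Itaconate is present, so QuvB is inactive.
With no repressor bound, *haxN* is transcribed.
So HaxN is produced and active.
No repressor is bound and HaxN is active, so *kepC* is transcribed.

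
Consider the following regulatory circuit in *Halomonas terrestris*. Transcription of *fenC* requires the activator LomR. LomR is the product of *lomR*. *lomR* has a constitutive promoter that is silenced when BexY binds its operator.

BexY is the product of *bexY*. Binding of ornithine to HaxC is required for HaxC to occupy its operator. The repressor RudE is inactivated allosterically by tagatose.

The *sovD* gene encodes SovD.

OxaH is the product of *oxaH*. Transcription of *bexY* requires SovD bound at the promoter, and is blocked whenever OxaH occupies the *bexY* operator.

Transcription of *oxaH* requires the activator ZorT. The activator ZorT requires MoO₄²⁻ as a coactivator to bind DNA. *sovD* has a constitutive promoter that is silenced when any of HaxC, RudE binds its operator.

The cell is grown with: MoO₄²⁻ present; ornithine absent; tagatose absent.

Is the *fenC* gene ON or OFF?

MoO₄²⁻ is present, so ZorT is active.
No repressor is bound and ZorT is active, so *oxaH* is transcribed.
So OxaH is produced and active.
Ornithine is absent, so HaxC is inactive.
Tagatose is absent, so RudE is active.
With repressor RudE bound, *sovD* is not transcribed.
So SovD is not produced.
With repressor OxaH bound, *bexY* is not transcribed.
So BexY is not produced.
With no repressor bound, *lomR* is transcribed.
So LomR is produced and active.
No repressor is bound and LomR is active, so *fenC* is transcribed.

ON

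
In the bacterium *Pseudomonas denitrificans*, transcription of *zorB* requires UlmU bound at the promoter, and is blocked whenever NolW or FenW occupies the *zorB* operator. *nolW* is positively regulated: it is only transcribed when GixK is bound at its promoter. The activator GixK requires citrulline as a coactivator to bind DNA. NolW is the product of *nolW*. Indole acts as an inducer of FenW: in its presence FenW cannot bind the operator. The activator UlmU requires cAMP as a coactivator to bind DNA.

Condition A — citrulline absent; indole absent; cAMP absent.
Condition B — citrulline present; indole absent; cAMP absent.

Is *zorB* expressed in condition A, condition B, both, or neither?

neither

Condition A:
Citrulline is absent, so GixK is inactive.
Required activator GixK is absent, so *nolW* is not transcribed.
So NolW is not produced.
Indole is absent, so FenW is active.
cAMP is absent, so UlmU is inactive.
With repressor FenW bound, *zorB* is not transcribed.
→ *zorB* is OFF in A.
Condition B:
Citrulline is present, so GixK is active.
No repressor is bound and GixK is active, so *nolW* is transcribed.
So NolW is produced and active.
Indole is absent, so FenW is active.
cAMP is absent, so UlmU is inactive.
With repressor NolW bound, *zorB* is not transcribed.
→ *zorB* is OFF in B.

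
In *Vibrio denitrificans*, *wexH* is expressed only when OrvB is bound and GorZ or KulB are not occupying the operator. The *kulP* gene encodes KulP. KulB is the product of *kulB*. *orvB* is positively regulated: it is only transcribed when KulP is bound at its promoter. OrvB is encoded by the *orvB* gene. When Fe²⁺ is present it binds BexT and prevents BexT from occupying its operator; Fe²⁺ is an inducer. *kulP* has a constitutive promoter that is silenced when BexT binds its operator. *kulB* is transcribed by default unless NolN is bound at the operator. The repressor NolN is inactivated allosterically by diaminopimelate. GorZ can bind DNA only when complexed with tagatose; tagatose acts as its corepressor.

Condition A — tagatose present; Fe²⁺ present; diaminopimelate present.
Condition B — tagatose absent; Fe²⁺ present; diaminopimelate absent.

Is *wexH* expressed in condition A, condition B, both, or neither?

B only

Condition A:
Tagatose is present, so GorZ is active.
Fe²⁺ is present, so BexT is inactive.
With no repressor bound, *kulP* is transcribed.
So KulP is produced and active.
No repressor is bound and KulP is active, so *orvB* is transcribed.
So OrvB is produced and active.
Diaminopimelate is present, so NolN is inactive.
With no repressor bound, *kulB* is transcribed.
So KulB is produced and active.
With repressor GorZ bound, *wexH* is not transcribed.
→ *wexH* is OFF in A.
Condition B:
Tagatose is absent, so GorZ is inactive.
Fe²⁺ is present, so BexT is inactive.
With no repressor bound, *kulP* is transcribed.
So KulP is produced and active.
No repressor is bound and KulP is active, so *orvB* is transcribed.
So OrvB is produced and active.
Diaminopimelate is absent, so NolN is active.
With repressor NolN bound, *kulB* is not transcribed.
So KulB is not produced.
No repressor is bound and OrvB is active, so *wexH* is transcribed.
→ *wexH* is ON in B.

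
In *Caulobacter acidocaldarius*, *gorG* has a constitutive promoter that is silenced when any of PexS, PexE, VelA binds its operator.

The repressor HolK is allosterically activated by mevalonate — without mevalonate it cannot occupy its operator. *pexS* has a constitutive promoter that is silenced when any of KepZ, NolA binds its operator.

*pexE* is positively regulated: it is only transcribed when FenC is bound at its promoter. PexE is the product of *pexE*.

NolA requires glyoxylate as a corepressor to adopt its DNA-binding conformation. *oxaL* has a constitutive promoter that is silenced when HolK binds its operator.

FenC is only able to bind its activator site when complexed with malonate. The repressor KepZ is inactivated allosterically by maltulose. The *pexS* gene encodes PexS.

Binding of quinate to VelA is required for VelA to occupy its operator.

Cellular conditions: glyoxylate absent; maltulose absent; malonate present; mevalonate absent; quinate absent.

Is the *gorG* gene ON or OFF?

Maltulose is absent, so KepZ is active.
Glyoxylate is absent, so NolA is inactive.
With repressor KepZ bound, *pexS* is not transcribed.
So PexS is not produced.
Malonate is present, so FenC is active.
No repressor is bound and FenC is active, so *pexE* is transcribed.
So PexE is produced and active.
Quinate is absent, so VelA is inactive.
With repressor PexE bound, *gorG* is not transcribed.

OFF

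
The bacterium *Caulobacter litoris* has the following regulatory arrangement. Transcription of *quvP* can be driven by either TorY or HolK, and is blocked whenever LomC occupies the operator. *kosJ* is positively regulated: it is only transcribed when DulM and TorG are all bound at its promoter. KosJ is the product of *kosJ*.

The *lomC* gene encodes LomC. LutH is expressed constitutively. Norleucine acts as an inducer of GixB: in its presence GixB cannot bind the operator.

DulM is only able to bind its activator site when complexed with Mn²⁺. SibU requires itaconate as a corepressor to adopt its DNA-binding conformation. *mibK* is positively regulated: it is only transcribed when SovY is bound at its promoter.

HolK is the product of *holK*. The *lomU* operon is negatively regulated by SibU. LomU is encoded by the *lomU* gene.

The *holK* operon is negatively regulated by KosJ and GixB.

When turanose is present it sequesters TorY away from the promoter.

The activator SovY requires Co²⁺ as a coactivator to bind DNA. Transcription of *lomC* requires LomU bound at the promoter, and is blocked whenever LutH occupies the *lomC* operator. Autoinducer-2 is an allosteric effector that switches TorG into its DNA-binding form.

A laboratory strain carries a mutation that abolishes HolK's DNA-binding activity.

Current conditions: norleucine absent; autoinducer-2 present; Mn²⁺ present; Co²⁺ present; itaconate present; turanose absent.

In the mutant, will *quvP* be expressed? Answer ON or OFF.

Itaconate is present, so SibU is active.
With repressor SibU bound, *lomU* is not transcribed.
So LomU is not produced.
LutH is produced constitutively and is active.
With repressor LutH bound, *lomC* is not transcribed.
So LomC is not produced.
Turanose is absent, so TorY is active.
HolK is non-functional in this strain, so it has no effect.
Activator TorY is present, so *quvP* is transcribed.

ON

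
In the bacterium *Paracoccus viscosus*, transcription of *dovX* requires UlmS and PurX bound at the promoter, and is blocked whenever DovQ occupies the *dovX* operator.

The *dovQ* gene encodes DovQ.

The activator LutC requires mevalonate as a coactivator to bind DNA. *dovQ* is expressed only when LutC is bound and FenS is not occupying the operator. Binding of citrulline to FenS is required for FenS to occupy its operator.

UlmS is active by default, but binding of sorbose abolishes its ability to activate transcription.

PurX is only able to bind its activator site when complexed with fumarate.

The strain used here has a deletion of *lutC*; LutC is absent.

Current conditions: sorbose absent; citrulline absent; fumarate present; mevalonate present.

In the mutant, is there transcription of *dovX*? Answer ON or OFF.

ON

Citrulline is absent, so FenS is inactive.
LutC is non-functional in this strain, so it has no effect.
Required activator LutC is absent, so *dovQ* is not transcribed.
So DovQ is not produced.
Sorbose is absent, so UlmS is active.
Fumarate is present, so PurX is active.
No repressor is bound and UlmS and PurX are active, so *dovX* is transcribed.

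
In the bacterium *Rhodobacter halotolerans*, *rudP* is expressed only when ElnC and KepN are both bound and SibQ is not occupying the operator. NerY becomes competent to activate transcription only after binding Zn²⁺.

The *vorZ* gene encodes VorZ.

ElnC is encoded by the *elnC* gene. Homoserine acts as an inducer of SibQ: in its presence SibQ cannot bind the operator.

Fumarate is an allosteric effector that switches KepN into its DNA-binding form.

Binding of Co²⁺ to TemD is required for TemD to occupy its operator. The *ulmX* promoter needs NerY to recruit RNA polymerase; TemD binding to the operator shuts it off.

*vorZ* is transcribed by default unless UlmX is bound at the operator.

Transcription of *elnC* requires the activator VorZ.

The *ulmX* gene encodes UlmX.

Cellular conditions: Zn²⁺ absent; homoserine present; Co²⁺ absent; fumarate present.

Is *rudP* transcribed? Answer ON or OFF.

ON

Homoserine is present, so SibQ is inactive.
Zn²⁺ is absent, so NerY is inactive.
Co²⁺ is absent, so TemD is inactive.
Required activator NerY is absent, so *ulmX* is not transcribed.
So UlmX is not produced.
With no repressor bound, *vorZ* is transcribed.
So VorZ is produced and active.
No repressor is bound and VorZ is active, so *elnC* is transcribed.
So ElnC is produced and active.
Fumarate is present, so KepN is active.
No repressor is bound and ElnC and KepN are active, so *rudP* is transcribed.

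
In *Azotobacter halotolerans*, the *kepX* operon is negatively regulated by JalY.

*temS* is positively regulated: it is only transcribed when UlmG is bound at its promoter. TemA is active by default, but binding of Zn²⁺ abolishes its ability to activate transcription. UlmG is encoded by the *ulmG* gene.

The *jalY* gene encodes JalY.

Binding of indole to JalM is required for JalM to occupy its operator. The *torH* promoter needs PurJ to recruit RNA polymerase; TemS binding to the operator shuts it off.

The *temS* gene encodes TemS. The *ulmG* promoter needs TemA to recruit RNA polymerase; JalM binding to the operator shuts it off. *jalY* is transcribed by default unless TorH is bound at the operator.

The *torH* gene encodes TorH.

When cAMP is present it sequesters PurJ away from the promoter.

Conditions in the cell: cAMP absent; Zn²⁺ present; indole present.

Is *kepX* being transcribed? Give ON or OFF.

ON

Zn²⁺ is present, so TemA is inactive.
Indole is present, so JalM is active.
With repressor JalM bound, *ulmG* is not transcribed.
So UlmG is not produced.
Required activator UlmG is absent, so *temS* is not transcribed.
So TemS is not produced.
cAMP is absent, so PurJ is active.
No repressor is bound and PurJ is active, so *torH* is transcribed.
So TorH is produced and active.
With repressor TorH bound, *jalY* is not transcribed.
So JalY is not produced.
With no repressor bound, *kepX* is transcribed.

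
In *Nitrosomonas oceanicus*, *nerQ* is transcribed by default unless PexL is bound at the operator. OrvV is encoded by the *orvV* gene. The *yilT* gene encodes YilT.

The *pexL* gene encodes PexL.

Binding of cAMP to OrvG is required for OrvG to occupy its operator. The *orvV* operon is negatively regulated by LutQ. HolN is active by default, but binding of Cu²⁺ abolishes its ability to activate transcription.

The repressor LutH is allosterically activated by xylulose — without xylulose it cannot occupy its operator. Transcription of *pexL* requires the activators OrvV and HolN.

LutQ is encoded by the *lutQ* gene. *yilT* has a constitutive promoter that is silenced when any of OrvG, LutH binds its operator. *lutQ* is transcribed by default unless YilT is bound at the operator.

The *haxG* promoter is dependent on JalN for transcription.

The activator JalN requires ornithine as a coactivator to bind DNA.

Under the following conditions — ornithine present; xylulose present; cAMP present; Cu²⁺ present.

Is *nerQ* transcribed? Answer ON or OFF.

ON

cAMP is present, so OrvG is active.
Xylulose is present, so LutH is active.
With repressor OrvG bound, *yilT* is not transcribed.
So YilT is not produced.
With no repressor bound, *lutQ* is transcribed.
So LutQ is produced and active.
With repressor LutQ bound, *orvV* is not transcribed.
So OrvV is not produced.
Cu²⁺ is present, so HolN is inactive.
Required activator OrvV is absent, so *pexL* is not transcribed.
So PexL is not produced.
With no repressor bound, *nerQ* is transcribed.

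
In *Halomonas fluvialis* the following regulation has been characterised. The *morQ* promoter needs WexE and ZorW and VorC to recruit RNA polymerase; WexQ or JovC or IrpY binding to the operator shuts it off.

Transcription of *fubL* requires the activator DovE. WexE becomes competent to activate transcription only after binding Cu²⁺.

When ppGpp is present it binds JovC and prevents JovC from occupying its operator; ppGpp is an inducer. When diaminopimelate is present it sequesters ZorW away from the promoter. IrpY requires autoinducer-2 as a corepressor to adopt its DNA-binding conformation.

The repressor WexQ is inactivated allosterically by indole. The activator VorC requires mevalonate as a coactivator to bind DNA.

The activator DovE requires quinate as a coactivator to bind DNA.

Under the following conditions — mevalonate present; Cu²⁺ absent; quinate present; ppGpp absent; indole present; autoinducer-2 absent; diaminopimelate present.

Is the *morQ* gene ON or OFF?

OFF

Indole is present, so WexQ is inactive.
ppGpp is absent, so JovC is active.
Cu²⁺ is absent, so WexE is inactive.
Diaminopimelate is present, so ZorW is inactive.
Mevalonate is present, so VorC is active.
Autoinducer-2 is absent, so IrpY is inactive.
With repressor JovC bound, *morQ* is not transcribed.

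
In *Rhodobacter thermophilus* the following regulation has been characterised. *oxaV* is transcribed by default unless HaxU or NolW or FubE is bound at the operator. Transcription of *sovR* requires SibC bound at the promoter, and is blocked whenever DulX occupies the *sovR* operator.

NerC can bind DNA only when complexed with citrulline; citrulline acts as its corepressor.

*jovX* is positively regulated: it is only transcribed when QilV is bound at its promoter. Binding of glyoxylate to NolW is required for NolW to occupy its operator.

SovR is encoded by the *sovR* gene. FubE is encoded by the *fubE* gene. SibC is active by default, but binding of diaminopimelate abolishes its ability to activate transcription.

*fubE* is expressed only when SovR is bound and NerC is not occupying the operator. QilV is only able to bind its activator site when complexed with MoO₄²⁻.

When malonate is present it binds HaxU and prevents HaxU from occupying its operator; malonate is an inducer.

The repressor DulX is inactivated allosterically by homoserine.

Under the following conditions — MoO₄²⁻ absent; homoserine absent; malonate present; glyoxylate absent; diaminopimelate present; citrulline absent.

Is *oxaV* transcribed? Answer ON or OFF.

Malonate is present, so HaxU is inactive.
Glyoxylate is absent, so NolW is inactive.
Diaminopimelate is present, so SibC is inactive.
Homoserine is absent, so DulX is active.
With repressor DulX bound, *sovR* is not transcribed.
So SovR is not produced.
Citrulline is absent, so NerC is inactive.
Required activator SovR is absent, so *fubE* is not transcribed.
So FubE is not produced.
With no repressor bound, *oxaV* is transcribed.

ON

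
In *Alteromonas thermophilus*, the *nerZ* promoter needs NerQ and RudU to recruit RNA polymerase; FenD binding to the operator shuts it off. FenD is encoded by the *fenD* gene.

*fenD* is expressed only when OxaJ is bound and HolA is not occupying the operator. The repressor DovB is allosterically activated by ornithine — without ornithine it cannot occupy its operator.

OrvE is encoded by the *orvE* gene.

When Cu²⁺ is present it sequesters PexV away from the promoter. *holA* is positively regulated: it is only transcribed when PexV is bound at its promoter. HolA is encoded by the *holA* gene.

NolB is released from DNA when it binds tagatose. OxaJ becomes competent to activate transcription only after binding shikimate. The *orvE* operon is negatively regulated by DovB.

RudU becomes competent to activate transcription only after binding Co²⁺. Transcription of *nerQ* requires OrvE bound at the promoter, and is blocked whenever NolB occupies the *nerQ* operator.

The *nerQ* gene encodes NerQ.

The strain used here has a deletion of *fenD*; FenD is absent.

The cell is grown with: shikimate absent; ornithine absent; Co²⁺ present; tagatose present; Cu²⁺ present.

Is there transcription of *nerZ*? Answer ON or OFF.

Tagatose is present, so NolB is inactive.
Ornithine is absent, so DovB is inactive.
With no repressor bound, *orvE* is transcribed.
So OrvE is produced and active.
No repressor is bound and OrvE is active, so *nerQ* is transcribed.
So NerQ is produced and active.
Co²⁺ is present, so RudU is active.
FenD is non-functional in this strain, so it has no effect.
No repressor is bound and NerQ and RudU are active, so *nerZ* is transcribed.

ON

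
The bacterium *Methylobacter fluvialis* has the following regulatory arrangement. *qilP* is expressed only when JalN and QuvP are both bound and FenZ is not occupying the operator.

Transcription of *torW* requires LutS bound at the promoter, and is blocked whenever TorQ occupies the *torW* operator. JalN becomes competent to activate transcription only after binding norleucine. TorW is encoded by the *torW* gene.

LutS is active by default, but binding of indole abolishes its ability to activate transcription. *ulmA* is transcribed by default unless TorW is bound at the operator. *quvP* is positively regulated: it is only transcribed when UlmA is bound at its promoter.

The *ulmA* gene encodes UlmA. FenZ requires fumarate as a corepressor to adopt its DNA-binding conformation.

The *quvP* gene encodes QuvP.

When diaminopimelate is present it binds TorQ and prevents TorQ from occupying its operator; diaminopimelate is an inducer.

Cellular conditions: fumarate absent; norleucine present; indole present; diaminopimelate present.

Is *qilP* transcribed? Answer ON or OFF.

ON

Norleucine is present, so JalN is active.
Fumarate is absent, so FenZ is inactive.
Indole is present, so LutS is inactive.
Diaminopimelate is present, so TorQ is inactive.
Required activator LutS is absent, so *torW* is not transcribed.
So TorW is not produced.
With no repressor bound, *ulmA* is transcribed.
So UlmA is produced and active.
No repressor is bound and UlmA is active, so *quvP* is transcribed.
So QuvP is produced and active.
No repressor is bound and JalN and QuvP are active, so *qilP* is transcribed.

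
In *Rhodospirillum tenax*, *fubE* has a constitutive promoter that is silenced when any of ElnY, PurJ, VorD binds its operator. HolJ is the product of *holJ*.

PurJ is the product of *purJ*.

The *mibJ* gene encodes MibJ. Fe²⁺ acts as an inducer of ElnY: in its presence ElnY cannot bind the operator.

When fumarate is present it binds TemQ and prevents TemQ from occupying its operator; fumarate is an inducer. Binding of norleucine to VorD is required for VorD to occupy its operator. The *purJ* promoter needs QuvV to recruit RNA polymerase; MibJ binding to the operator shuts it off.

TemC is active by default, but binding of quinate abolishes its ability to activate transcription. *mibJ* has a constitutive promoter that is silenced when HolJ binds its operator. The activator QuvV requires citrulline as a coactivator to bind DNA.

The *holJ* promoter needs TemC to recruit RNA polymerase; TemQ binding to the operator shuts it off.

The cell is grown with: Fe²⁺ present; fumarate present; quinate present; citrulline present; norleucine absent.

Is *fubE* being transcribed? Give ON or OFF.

ON

Fe²⁺ is present, so ElnY is inactive.
Quinate is present, so TemC is inactive.
Fumarate is present, so TemQ is inactive.
Required activator TemC is absent, so *holJ* is not transcribed.
So HolJ is not produced.
With no repressor bound, *mibJ* is transcribed.
So MibJ is produced and active.
Citrulline is present, so QuvV is active.
With repressor MibJ bound, *purJ* is not transcribed.
So PurJ is not produced.
Norleucine is absent, so VorD is inactive.
With no repressor bound, *fubE* is transcribed.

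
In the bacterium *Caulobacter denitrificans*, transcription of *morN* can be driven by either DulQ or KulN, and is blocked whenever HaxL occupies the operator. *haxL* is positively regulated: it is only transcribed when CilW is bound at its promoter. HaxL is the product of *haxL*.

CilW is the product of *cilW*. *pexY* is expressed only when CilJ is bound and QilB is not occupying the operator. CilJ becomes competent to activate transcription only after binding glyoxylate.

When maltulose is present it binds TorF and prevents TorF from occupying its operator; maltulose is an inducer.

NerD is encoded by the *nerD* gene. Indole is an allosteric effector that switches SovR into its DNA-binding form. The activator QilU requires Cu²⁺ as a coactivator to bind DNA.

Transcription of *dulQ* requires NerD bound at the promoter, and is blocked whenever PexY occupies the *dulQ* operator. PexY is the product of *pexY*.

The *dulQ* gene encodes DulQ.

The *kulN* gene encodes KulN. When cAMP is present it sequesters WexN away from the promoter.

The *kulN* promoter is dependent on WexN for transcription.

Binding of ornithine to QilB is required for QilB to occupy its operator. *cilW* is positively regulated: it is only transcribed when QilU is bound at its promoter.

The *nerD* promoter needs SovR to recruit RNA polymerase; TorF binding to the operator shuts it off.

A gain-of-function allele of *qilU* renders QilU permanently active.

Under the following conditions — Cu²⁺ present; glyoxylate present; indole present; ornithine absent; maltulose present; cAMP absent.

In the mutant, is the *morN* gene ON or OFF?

QilU is constitutively active in this strain.
No repressor is bound and QilU is active, so *cilW* is transcribed.
So CilW is produced and active.
No repressor is bound and CilW is active, so *haxL* is transcribed.
So HaxL is produced and active.
Maltulose is present, so TorF is inactive.
Indole is present, so SovR is active.
No repressor is bound and SovR is active, so *nerD* is transcribed.
So NerD is produced and active.
Ornithine is absent, so QilB is inactive.
Glyoxylate is present, so CilJ is active.
No repressor is bound and CilJ is active, so *pexY* is transcribed.
So PexY is produced and active.
With repressor PexY bound, *dulQ* is not transcribed.
So DulQ is not produced.
cAMP is absent, so WexN is active.
No repressor is bound and WexN is active, so *kulN* is transcribed.
So KulN is produced and active.
With repressor HaxL bound, *morN* is not transcribed.

OFF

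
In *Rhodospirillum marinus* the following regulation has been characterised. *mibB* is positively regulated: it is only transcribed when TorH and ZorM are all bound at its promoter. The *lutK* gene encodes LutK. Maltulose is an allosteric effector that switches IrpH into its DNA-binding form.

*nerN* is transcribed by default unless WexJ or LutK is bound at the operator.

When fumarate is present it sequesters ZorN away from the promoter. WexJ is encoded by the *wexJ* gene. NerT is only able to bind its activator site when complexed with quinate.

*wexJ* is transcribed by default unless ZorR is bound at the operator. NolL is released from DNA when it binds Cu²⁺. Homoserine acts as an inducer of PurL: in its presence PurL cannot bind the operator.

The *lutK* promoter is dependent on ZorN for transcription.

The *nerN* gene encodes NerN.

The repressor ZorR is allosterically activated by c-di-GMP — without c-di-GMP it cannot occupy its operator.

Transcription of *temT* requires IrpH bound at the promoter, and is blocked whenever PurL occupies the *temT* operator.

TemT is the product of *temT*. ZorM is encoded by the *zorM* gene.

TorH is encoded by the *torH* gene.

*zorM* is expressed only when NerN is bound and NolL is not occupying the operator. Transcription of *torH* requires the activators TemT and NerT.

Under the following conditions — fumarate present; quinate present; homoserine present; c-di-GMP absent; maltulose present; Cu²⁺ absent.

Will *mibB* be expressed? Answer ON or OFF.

Maltulose is present, so IrpH is active.
Homoserine is present, so PurL is inactive.
No repressor is bound and IrpH is active, so *temT* is transcribed.
So TemT is produced and active.
Quinate is present, so NerT is active.
No repressor is bound and TemT and NerT are active, so *torH* is transcribed.
So TorH is produced and active.
c-di-GMP is absent, so ZorR is inactive.
With no repressor bound, *wexJ* is transcribed.
So WexJ is produced and active.
Fumarate is present, so ZorN is inactive.
Required activator ZorN is absent, so *lutK* is not transcribed.
So LutK is not produced.
With repressor WexJ bound, *nerN* is not transcribed.
So NerN is not produced.
Cu²⁺ is absent, so NolL is active.
With repressor NolL bound, *zorM* is not transcribed.
So ZorM is not produced.
Required activator ZorM is absent, so *mibB* is not transcribed.

OFF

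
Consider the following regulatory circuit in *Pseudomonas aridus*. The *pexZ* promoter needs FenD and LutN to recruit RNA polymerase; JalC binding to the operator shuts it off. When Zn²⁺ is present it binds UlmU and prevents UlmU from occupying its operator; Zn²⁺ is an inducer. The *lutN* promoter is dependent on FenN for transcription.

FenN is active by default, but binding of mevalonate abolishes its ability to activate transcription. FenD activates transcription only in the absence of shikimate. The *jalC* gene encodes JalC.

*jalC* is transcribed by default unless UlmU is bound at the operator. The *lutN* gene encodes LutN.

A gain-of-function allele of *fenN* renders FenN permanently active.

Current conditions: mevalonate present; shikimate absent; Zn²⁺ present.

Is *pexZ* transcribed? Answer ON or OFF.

Shikimate is absent, so FenD is active.
FenN is constitutively active in this strain.
No repressor is bound and FenN is active, so *lutN* is transcribed.
So LutN is produced and active.
Zn²⁺ is present, so UlmU is inactive.
With no repressor bound, *jalC* is transcribed.
So JalC is produced and active.
With repressor JalC bound, *pexZ* is not transcribed.

OFF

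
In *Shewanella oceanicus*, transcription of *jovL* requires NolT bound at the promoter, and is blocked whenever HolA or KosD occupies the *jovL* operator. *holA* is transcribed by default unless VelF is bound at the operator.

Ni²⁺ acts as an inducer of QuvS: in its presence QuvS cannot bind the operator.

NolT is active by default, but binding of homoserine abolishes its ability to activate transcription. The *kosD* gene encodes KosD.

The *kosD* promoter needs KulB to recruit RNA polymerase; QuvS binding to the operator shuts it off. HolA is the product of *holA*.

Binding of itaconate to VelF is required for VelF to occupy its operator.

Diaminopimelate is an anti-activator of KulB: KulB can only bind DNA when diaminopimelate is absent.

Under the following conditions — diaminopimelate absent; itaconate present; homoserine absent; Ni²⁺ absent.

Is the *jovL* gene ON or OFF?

Itaconate is present, so VelF is active.
With repressor VelF bound, *holA* is not transcribed.
So HolA is not produced.
Ni²⁺ is absent, so QuvS is active.
Diaminopimelate is absent, so KulB is active.
With repressor QuvS bound, *kosD* is not transcribed.
So KosD is not produced.
Homoserine is absent, so NolT is active.
No repressor is bound and NolT is active, so *jovL* is transcribed.

ON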